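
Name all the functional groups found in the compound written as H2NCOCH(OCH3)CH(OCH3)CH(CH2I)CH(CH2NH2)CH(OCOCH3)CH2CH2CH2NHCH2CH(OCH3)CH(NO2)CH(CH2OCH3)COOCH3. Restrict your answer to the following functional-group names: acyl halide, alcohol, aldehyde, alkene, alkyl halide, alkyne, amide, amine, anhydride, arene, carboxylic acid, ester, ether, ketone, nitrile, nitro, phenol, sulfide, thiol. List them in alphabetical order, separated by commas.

–C(=O)NH2: carbonyl C bonded to C and to N → amide (the N is not a separate amine).
pendant –OCH3: C–O–C with sp³ C, no adjacent C=O → ether.
pendant –OCH3: C–O–C with sp³ C, no adjacent C=O → ether.
pendant –CH2X: halogen on sp³ carbon → alkyl halide.
pendant –CH2NH2: N on sp³ C, no adjacent C=O → amine.
pendant –OC(=O)CH3: an acyloxy group → ester.
C–N–C with sp³ carbons and no adjacent C=O → amine (secondary).
pendant –OCH3: C–O–C with sp³ C, no adjacent C=O → ether.
–NO2 on an sp³ carbon → nitro (the N=O is not a carbonyl).
pendant –CH2OCH3: C–O–C linkage → ether.
–C(=O)OCH3: carbonyl C bonded to C and to –OCH3 → ester (not ketone + ether).

alkyl halide, amide, amine, ester, ether, nitro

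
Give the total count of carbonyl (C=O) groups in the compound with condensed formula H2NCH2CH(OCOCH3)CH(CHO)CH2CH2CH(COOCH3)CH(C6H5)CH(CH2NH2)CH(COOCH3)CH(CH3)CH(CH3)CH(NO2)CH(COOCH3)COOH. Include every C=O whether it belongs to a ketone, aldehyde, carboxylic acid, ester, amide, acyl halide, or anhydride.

6

CH(OCOCH3): ester, 1 C=O (running total 1).
CH(CHO): aldehyde, 1 C=O (running total 2).
CH(COOCH3): ester, 1 C=O (running total 3).
CH(COOCH3): ester, 1 C=O (running total 4).
CH(COOCH3): ester, 1 C=O (running total 5).
COOH: carboxylic acid, 1 C=O (running total 6).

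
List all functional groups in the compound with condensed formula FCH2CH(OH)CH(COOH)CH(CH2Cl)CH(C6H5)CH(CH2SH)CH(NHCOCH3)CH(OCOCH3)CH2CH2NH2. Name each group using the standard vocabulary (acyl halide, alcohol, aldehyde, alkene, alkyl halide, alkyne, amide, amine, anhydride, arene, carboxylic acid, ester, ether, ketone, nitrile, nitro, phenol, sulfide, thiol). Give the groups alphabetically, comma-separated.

Working along the chain:
  FCH2: halogen on an sp³ carbon → alkyl halide.
  CH(OH): –OH on an sp³ carbon → alcohol (secondary).
  CH(COOH): pendant –COOH: carbonyl C bonded to C and –OH → carboxylic acid.
  CH(CH2Cl): pendant –CH2X: halogen on sp³ carbon → alkyl halide.
  CH(C6H5): pendant –C6H5: benzene ring → arene.
  CH(CH2SH): pendant –CH2SH → thiol.
  CH(NHCOCH3): pendant –NHC(=O)CH3: N bonded to a carbonyl → amide (not amine).
  CH(OCOCH3): pendant –OC(=O)CH3: an acyloxy group → ester.
  CH2NH2: –NH2 on an sp³ carbon with no adjacent C=O → amine.

alcohol, alkyl halide, amide, amine, arene, carboxylic acid, ester, thiol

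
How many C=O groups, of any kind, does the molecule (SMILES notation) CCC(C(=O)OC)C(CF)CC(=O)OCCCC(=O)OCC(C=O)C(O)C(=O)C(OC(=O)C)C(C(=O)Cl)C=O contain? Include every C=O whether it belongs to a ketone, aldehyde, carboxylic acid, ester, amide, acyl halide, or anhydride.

8

CH(COOCH3): ester, 1 C=O (running total 1).
CH2COOCH2: ester, 1 C=O (running total 2).
CH2COOCH2: ester, 1 C=O (running total 3).
CH(CHO): aldehyde, 1 C=O (running total 4).
CO: ketone, 1 C=O (running total 5).
CH(OCOCH3): ester, 1 C=O (running total 6).
CH(COCl): acyl halide, 1 C=O (running total 7).
CHO: aldehyde, 1 C=O (running total 8).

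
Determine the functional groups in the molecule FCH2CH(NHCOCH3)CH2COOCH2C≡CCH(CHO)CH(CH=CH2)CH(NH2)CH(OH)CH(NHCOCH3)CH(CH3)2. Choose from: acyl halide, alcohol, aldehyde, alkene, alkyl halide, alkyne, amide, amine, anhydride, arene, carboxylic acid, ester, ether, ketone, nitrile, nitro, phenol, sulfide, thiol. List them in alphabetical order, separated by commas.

Working along the chain:
  FCH2: halogen on an sp³ carbon → alkyl halide.
  CH(NHCOCH3): pendant –NHC(=O)CH3: N bonded to a carbonyl → amide (not amine).
  CH2COOCH2: –C(=O)–O–C with C on the carbonyl side → ester.
  C≡C: C≡C triple bond → alkyne.
  CH(CHO): pendant –CHO: carbonyl C bonded to C and H → aldehyde.
  CH(CH=CH2): pendant –CH=CH2: C=C double bond → alkene.
  CH(NH2): –NH2 on an sp³ carbon with no adjacent C=O → amine.
  CH(OH): –OH on an sp³ carbon → alcohol (secondary).
  CH(NHCOCH3): pendant –NHC(=O)CH3: N bonded to a carbonyl → amide (not amine).

alcohol, aldehyde, alkene, alkyl halide, alkyne, amide, amine, ester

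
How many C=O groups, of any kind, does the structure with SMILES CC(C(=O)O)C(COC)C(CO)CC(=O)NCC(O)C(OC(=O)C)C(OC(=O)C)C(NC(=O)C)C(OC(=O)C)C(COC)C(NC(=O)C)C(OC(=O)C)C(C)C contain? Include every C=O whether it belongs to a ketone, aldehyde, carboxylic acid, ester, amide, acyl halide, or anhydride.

8

CH(COOH): carboxylic acid, 1 C=O (running total 1).
CH2CONHCH2: amide, 1 C=O (running total 2).
CH(OCOCH3): ester, 1 C=O (running total 3).
CH(OCOCH3): ester, 1 C=O (running total 4).
CH(NHCOCH3): amide, 1 C=O (running total 5).
CH(OCOCH3): ester, 1 C=O (running total 6).
CH(NHCOCH3): amide, 1 C=O (running total 7).
CH(OCOCH3): ester, 1 C=O (running total 8).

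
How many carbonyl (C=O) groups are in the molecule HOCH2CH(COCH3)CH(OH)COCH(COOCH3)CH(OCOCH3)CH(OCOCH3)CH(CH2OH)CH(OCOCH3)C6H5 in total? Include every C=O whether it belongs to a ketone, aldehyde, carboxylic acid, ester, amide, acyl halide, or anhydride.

6

CH(COCH3): ketone, 1 C=O (running total 1).
CO: ketone, 1 C=O (running total 2).
CH(COOCH3): ester, 1 C=O (running total 3).
CH(OCOCH3): ester, 1 C=O (running total 4).
CH(OCOCH3): ester, 1 C=O (running total 5).
CH(OCOCH3): ester, 1 C=O (running total 6).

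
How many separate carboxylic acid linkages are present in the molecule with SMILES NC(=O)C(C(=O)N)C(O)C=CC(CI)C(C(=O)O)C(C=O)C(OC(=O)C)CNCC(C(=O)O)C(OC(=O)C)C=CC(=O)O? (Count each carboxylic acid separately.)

Reading the structure from left to right:
  H2NCO: –C(=O)NH2: carbonyl C bonded to C and to N → amide (the N is not a separate amine).
  CH(CONH2): pendant –CONH2: carbonyl C bonded to C and N → amide.
  CH(OH): –OH on an sp³ carbon → alcohol (secondary).
  CH=CH: C=C double bond → alkene.
  CH(CH2I): pendant –CH2X: halogen on sp³ carbon → alkyl halide.
  CH(COOH): pendant –COOH: carbonyl C bonded to C and –OH → carboxylic acid.
  CH(CHO): pendant –CHO: carbonyl C bonded to C and H → aldehyde.
  CH(OCOCH3): pendant –OC(=O)CH3: an acyloxy group → ester.
  CH2NHCH2: C–N–C with sp³ carbons and no adjacent C=O → amine (secondary).
  CH(COOH): pendant –COOH: carbonyl C bonded to C and –OH → carboxylic acid.
  CH(OCOCH3): pendant –OC(=O)CH3: an acyloxy group → ester.
  CH=CH: C=C double bond → alkene.
  COOH: –COOH: carbonyl C bonded to –OH and C → carboxylic acid (the –OH is not a separate alcohol).
Carboxylic acid appears at: CH(COOH), CH(COOH), COOH → 3.

3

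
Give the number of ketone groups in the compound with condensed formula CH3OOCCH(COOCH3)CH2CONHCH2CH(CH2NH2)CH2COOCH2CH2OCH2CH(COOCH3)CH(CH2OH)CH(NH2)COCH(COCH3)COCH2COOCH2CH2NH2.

CH3O–C(=O)–: carbonyl C bonded to C and to –OCH3 → ester (not ketone + ether).
pendant –COOCH3: carbonyl C bonded to C and –OCH3 → ester.
–C(=O)–N– linkage → amide (the N is not an amine).
pendant –CH2NH2: N on sp³ C, no adjacent C=O → amine.
–C(=O)–O–C with C on the carbonyl side → ester.
C–O–C with sp³ carbons on both sides and no adjacent C=O → ether.
pendant –COOCH3: carbonyl C bonded to C and –OCH3 → ester.
pendant –CH2OH on an sp³ backbone C → alcohol.
–NH2 on an sp³ carbon with no adjacent C=O → amine.
–C(=O)– with carbon on both sides → ketone.
pendant –COCH3: carbonyl C bonded to two carbons → ketone.
–C(=O)– with carbon on both sides → ketone.
–C(=O)–O–C with C on the carbonyl side → ester.
–NH2 on an sp³ carbon with no adjacent C=O → amine.
Ketone appears at: CO, CH(COCH3), CO → 3.

3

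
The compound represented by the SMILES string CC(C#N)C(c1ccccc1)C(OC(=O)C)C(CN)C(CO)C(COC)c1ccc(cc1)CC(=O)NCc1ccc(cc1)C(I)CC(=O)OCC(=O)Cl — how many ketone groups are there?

0

pendant –C≡N: nitrile.
pendant –C6H5: benzene ring → arene.
pendant –OC(=O)CH3: an acyloxy group → ester.
pendant –CH2NH2: N on sp³ C, no adjacent C=O → amine.
pendant –CH2OH on an sp³ backbone C → alcohol.
pendant –CH2OCH3: C–O–C linkage → ether.
para-disubstituted benzene ring → arene.
–C(=O)–N– linkage → amide (the N is not an amine).
para-disubstituted benzene ring → arene.
halogen on an sp³ carbon → alkyl halide.
–C(=O)–O–C with C on the carbonyl side → ester.
–C(=O)Cl: carbonyl C bonded to C and to a halogen → acyl halide (not alkyl halide).
No segment is a ketone: CH(OCOCH3) is ester, not ketone; CH2CONHCH2 is amide, not ketone; CH2COOCH2 is ester, not ketone. → 0.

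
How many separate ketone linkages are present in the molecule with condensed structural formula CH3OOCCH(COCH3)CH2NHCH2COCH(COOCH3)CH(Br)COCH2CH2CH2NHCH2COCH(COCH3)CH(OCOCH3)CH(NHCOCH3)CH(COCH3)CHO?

6

Taking each segment in turn:
  CH3OOC: CH3O–C(=O)–: carbonyl C bonded to C and to –OCH3 → ester (not ketone + ether).
  CH(COCH3): pendant –COCH3: carbonyl C bonded to two carbons → ketone.
  CH2NHCH2: C–N–C with sp³ carbons and no adjacent C=O → amine (secondary).
  CO: –C(=O)– with carbon on both sides → ketone.
  CH(COOCH3): pendant –COOCH3: carbonyl C bonded to C and –OCH3 → ester.
  CH(Br): halogen on an sp³ carbon → alkyl halide.
  CO: –C(=O)– with carbon on both sides → ketone.
  CH2NHCH2: C–N–C with sp³ carbons and no adjacent C=O → amine (secondary).
  CO: –C(=O)– with carbon on both sides → ketone.
  CH(COCH3): pendant –COCH3: carbonyl C bonded to two carbons → ketone.
  CH(OCOCH3): pendant –OC(=O)CH3: an acyloxy group → ester.
  CH(NHCOCH3): pendant –NHC(=O)CH3: N bonded to a carbonyl → amide (not amine).
  CH(COCH3): pendant –COCH3: carbonyl C bonded to two carbons → ketone.
  CHO: terminal –CHO: carbonyl C bonded to H and C → aldehyde.
Ketone appears at: CH(COCH3), CO, CO, CO, CH(COCH3), CH(COCH3) → 6.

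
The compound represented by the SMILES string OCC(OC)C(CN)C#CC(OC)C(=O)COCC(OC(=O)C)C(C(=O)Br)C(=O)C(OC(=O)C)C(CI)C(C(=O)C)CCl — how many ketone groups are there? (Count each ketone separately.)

3

HO– on an sp³ carbon → alcohol.
pendant –OCH3: C–O–C with sp³ C, no adjacent C=O → ether.
pendant –CH2NH2: N on sp³ C, no adjacent C=O → amine.
C≡C triple bond → alkyne.
pendant –OCH3: C–O–C with sp³ C, no adjacent C=O → ether.
–C(=O)– with carbon on both sides → ketone.
C–O–C with sp³ carbons on both sides and no adjacent C=O → ether.
pendant –OC(=O)CH3: an acyloxy group → ester.
pendant –C(=O)X: carbonyl C bonded to C and halogen → acyl halide.
–C(=O)– with carbon on both sides → ketone.
pendant –OC(=O)CH3: an acyloxy group → ester.
pendant –CH2X: halogen on sp³ carbon → alkyl halide.
pendant –COCH3: carbonyl C bonded to two carbons → ketone.
halogen on an sp³ carbon → alkyl halide.
Ketone appears at: CO, CO, CH(COCH3) → 3.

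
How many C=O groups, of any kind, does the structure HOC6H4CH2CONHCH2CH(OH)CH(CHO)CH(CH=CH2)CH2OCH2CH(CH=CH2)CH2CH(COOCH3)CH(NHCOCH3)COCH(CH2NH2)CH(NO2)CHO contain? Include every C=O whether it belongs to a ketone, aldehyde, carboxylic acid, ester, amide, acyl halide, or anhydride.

6

CH2CONHCH2: amide, 1 C=O (running total 1).
CH(CHO): aldehyde, 1 C=O (running total 2).
CH(COOCH3): ester, 1 C=O (running total 3).
CH(NHCOCH3): amide, 1 C=O (running total 4).
CO: ketone, 1 C=O (running total 5).
CHO: aldehyde, 1 C=O (running total 6).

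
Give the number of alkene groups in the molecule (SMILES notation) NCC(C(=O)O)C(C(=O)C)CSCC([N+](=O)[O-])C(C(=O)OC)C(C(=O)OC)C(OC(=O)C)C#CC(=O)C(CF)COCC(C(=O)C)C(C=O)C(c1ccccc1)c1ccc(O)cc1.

0

Working along the chain:
  H2NCH2: –NH2 on an sp³ carbon with no adjacent C=O → amine.
  CH(COOH): pendant –COOH: carbonyl C bonded to C and –OH → carboxylic acid.
  CH(COCH3): pendant –COCH3: carbonyl C bonded to two carbons → ketone.
  CH2SCH2: C–S–C linkage → sulfide (thioether).
  CH(NO2): –NO2 on an sp³ carbon → nitro (the N=O is not a carbonyl).
  CH(COOCH3): pendant –COOCH3: carbonyl C bonded to C and –OCH3 → ester.
  CH(COOCH3): pendant –COOCH3: carbonyl C bonded to C and –OCH3 → ester.
  CH(OCOCH3): pendant –OC(=O)CH3: an acyloxy group → ester.
  C≡C: C≡C triple bond → alkyne.
  CO: –C(=O)– with carbon on both sides → ketone.
  CH(CH2F): pendant –CH2X: halogen on sp³ carbon → alkyl halide.
  CH2OCH2: C–O–C with sp³ carbons on both sides and no adjacent C=O → ether.
  CH(COCH3): pendant –COCH3: carbonyl C bonded to two carbons → ketone.
  CH(CHO): pendant –CHO: carbonyl C bonded to C and H → aldehyde.
  CH(C6H5): pendant –C6H5: benzene ring → arene.
  C6H4OH: –OH attached directly to an aromatic ring → phenol (not alcohol); the ring itself is an arene.
No segment is a alkene: C≡C is alkyne, not alkene; CH(C6H5) is arene, not alkene; C6H4OH is arene/phenol, not alkene. → 0.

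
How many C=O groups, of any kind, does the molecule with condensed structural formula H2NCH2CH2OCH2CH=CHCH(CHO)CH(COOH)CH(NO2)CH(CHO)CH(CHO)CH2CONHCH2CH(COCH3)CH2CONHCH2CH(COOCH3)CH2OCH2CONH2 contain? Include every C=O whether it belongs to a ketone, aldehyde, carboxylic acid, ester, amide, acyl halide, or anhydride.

CH(CHO): aldehyde, 1 C=O (running total 1).
CH(COOH): carboxylic acid, 1 C=O (running total 2).
CH(CHO): aldehyde, 1 C=O (running total 3).
CH(CHO): aldehyde, 1 C=O (running total 4).
CH2CONHCH2: amide, 1 C=O (running total 5).
CH(COCH3): ketone, 1 C=O (running total 6).
CH2CONHCH2: amide, 1 C=O (running total 7).
CH(COOCH3): ester, 1 C=O (running total 8).
CONH2: amide, 1 C=O (running total 9).

9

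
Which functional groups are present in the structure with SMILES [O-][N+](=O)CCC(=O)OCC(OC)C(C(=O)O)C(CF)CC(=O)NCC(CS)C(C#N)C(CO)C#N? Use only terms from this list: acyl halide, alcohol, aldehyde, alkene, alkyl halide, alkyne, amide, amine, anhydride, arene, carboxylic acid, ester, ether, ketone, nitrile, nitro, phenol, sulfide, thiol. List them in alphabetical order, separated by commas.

alcohol, alkyl halide, amide, carboxylic acid, ester, ether, nitrile, nitro, thiol

Reading the structure from left to right:
  O2NCH2: –NO2 on carbon → nitro group.
  CH2COOCH2: –C(=O)–O–C with C on the carbonyl side → ester.
  CH(OCH3): pendant –OCH3: C–O–C with sp³ C, no adjacent C=O → ether.
  CH(COOH): pendant –COOH: carbonyl C bonded to C and –OH → carboxylic acid.
  CH(CH2F): pendant –CH2X: halogen on sp³ carbon → alkyl halide.
  CH2CONHCH2: –C(=O)–N– linkage → amide (the N is not an amine).
  CH(CH2SH): pendant –CH2SH → thiol.
  CH(CN): pendant –C≡N: nitrile.
  CH(CH2OH): pendant –CH2OH on an sp³ backbone C → alcohol.
  CN: –C≡N: carbon triple-bonded to nitrogen → nitrile.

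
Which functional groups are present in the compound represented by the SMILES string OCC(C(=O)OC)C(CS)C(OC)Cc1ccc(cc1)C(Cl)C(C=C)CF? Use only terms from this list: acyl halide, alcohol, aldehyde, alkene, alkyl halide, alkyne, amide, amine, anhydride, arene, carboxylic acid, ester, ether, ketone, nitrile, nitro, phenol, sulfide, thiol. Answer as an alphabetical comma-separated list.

alcohol, alkene, alkyl halide, arene, ester, ether, thiol

HO– on an sp³ carbon → alcohol.
pendant –COOCH3: carbonyl C bonded to C and –OCH3 → ester.
pendant –CH2SH → thiol.
pendant –OCH3: C–O–C with sp³ C, no adjacent C=O → ether.
para-disubstituted benzene ring → arene.
halogen on an sp³ carbon → alkyl halide.
pendant –CH=CH2: C=C double bond → alkene.
halogen on an sp³ carbon → alkyl halide.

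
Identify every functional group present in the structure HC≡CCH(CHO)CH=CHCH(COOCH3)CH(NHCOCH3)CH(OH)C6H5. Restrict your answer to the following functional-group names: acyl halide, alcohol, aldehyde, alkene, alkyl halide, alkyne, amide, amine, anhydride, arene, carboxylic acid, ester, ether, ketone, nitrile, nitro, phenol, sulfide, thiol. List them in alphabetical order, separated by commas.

C≡C triple bond → alkyne.
pendant –CHO: carbonyl C bonded to C and H → aldehyde.
C=C double bond → alkene.
pendant –COOCH3: carbonyl C bonded to C and –OCH3 → ester.
pendant –NHC(=O)CH3: N bonded to a carbonyl → amide (not amine).
–OH on an sp³ carbon → alcohol (secondary).
–C6H5 phenyl ring → arene.

alcohol, aldehyde, alkene, alkyne, amide, arene, ester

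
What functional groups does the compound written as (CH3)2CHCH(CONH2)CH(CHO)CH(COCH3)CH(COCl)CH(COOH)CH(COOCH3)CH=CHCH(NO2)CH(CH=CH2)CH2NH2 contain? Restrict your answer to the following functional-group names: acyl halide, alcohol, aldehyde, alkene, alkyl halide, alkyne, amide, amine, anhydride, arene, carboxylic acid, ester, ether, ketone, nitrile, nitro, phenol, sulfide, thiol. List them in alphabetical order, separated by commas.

Taking each segment in turn:
  CH(CONH2): pendant –CONH2: carbonyl C bonded to C and N → amide.
  CH(CHO): pendant –CHO: carbonyl C bonded to C and H → aldehyde.
  CH(COCH3): pendant –COCH3: carbonyl C bonded to two carbons → ketone.
  CH(COCl): pendant –C(=O)X: carbonyl C bonded to C and halogen → acyl halide.
  CH(COOH): pendant –COOH: carbonyl C bonded to C and –OH → carboxylic acid.
  CH(COOCH3): pendant –COOCH3: carbonyl C bonded to C and –OCH3 → ester.
  CH=CH: C=C double bond → alkene.
  CH(NO2): –NO2 on an sp³ carbon → nitro (the N=O is not a carbonyl).
  CH(CH=CH2): pendant –CH=CH2: C=C double bond → alkene.
  CH2NH2: –NH2 on an sp³ carbon with no adjacent C=O → amine.

acyl halide, aldehyde, alkene, amide, amine, carboxylic acid, ester, ketone, nitro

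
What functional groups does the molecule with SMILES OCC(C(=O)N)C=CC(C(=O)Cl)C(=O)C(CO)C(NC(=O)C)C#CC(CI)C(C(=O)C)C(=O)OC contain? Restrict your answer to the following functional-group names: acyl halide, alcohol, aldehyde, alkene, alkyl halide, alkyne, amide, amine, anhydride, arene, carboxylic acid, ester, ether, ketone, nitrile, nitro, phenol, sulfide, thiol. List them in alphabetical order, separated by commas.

acyl halide, alcohol, alkene, alkyl halide, alkyne, amide, ester, ketone

HO– on an sp³ carbon → alcohol.
pendant –CONH2: carbonyl C bonded to C and N → amide.
C=C double bond → alkene.
pendant –C(=O)X: carbonyl C bonded to C and halogen → acyl halide.
–C(=O)– with carbon on both sides → ketone.
pendant –CH2OH on an sp³ backbone C → alcohol.
pendant –NHC(=O)CH3: N bonded to a carbonyl → amide (not amine).
C≡C triple bond → alkyne.
pendant –CH2X: halogen on sp³ carbon → alkyl halide.
pendant –COCH3: carbonyl C bonded to two carbons → ketone.
–C(=O)OCH3: carbonyl C bonded to C and to –OCH3 → ester (not ketone + ether).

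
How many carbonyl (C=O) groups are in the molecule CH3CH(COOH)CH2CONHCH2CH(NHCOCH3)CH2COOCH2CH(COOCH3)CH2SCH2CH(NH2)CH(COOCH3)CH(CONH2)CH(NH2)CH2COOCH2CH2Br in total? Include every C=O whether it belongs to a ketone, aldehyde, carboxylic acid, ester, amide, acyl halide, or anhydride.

CH(COOH): carboxylic acid, 1 C=O (running total 1).
CH2CONHCH2: amide, 1 C=O (running total 2).
CH(NHCOCH3): amide, 1 C=O (running total 3).
CH2COOCH2: ester, 1 C=O (running total 4).
CH(COOCH3): ester, 1 C=O (running total 5).
CH(COOCH3): ester, 1 C=O (running total 6).
CH(CONH2): amide, 1 C=O (running total 7).
CH2COOCH2: ester, 1 C=O (running total 8).

8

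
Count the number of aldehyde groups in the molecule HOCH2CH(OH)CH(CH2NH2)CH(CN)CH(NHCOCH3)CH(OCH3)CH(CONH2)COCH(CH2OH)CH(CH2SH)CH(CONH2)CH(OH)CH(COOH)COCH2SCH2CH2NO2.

HO– on an sp³ carbon → alcohol.
–OH on an sp³ carbon → alcohol (secondary).
pendant –CH2NH2: N on sp³ C, no adjacent C=O → amine.
pendant –C≡N: nitrile.
pendant –NHC(=O)CH3: N bonded to a carbonyl → amide (not amine).
pendant –OCH3: C–O–C with sp³ C, no adjacent C=O → ether.
pendant –CONH2: carbonyl C bonded to C and N → amide.
–C(=O)– with carbon on both sides → ketone.
pendant –CH2OH on an sp³ backbone C → alcohol.
pendant –CH2SH → thiol.
pendant –CONH2: carbonyl C bonded to C and N → amide.
–OH on an sp³ carbon → alcohol (secondary).
pendant –COOH: carbonyl C bonded to C and –OH → carboxylic acid.
–C(=O)– with carbon on both sides → ketone.
C–S–C linkage → sulfide (thioether).
–NO2 on carbon → nitro group.
No segment is a aldehyde: CO is ketone, not aldehyde; CH(COOH) is carboxylic acid, not aldehyde; CO is ketone, not aldehyde. → 0.

0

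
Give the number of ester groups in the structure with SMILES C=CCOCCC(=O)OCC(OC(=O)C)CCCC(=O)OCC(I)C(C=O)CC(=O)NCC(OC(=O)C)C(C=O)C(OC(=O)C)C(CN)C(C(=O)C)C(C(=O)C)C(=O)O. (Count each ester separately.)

5

Reading the structure from left to right:
  CH2=CH: C=C double bond → alkene.
  CH2OCH2: C–O–C with sp³ carbons on both sides and no adjacent C=O → ether.
  CH2COOCH2: –C(=O)–O–C with C on the carbonyl side → ester.
  CH(OCOCH3): pendant –OC(=O)CH3: an acyloxy group → ester.
  CH2COOCH2: –C(=O)–O–C with C on the carbonyl side → ester.
  CH(I): halogen on an sp³ carbon → alkyl halide.
  CH(CHO): pendant –CHO: carbonyl C bonded to C and H → aldehyde.
  CH2CONHCH2: –C(=O)–N– linkage → amide (the N is not an amine).
  CH(OCOCH3): pendant –OC(=O)CH3: an acyloxy group → ester.
  CH(CHO): pendant –CHO: carbonyl C bonded to C and H → aldehyde.
  CH(OCOCH3): pendant –OC(=O)CH3: an acyloxy group → ester.
  CH(CH2NH2): pendant –CH2NH2: N on sp³ C, no adjacent C=O → amine.
  CH(COCH3): pendant –COCH3: carbonyl C bonded to two carbons → ketone.
  CH(COCH3): pendant –COCH3: carbonyl C bonded to two carbons → ketone.
  COOH: –COOH: carbonyl C bonded to –OH and C → carboxylic acid (the –OH is not a separate alcohol).
Ester appears at: CH2COOCH2, CH(OCOCH3), CH2COOCH2, CH(OCOCH3), CH(OCOCH3) → 5.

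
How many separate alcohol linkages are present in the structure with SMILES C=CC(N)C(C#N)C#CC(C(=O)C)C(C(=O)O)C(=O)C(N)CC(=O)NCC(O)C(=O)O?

Taking each segment in turn:
  CH2=CH: C=C double bond → alkene.
  CH(NH2): –NH2 on an sp³ carbon with no adjacent C=O → amine.
  CH(CN): pendant –C≡N: nitrile.
  C≡C: C≡C triple bond → alkyne.
  CH(COCH3): pendant –COCH3: carbonyl C bonded to two carbons → ketone.
  CH(COOH): pendant –COOH: carbonyl C bonded to C and –OH → carboxylic acid.
  CO: –C(=O)– with carbon on both sides → ketone.
  CH(NH2): –NH2 on an sp³ carbon with no adjacent C=O → amine.
  CH2CONHCH2: –C(=O)–N– linkage → amide (the N is not an amine).
  CH(OH): –OH on an sp³ carbon → alcohol (secondary).
  COOH: –COOH: carbonyl C bonded to –OH and C → carboxylic acid (the –OH is not a separate alcohol).
Alcohol appears at: CH(OH) → 1.

1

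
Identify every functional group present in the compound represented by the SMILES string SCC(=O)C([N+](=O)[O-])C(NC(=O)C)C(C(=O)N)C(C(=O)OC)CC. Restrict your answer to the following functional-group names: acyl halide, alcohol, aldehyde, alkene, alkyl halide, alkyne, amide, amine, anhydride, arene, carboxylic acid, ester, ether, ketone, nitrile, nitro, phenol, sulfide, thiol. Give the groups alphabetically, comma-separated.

amide, ester, ketone, nitro, thiol

Working along the chain:
  HSCH2: –SH on an sp³ carbon → thiol.
  CO: –C(=O)– with carbon on both sides → ketone.
  CH(NO2): –NO2 on an sp³ carbon → nitro (the N=O is not a carbonyl).
  CH(NHCOCH3): pendant –NHC(=O)CH3: N bonded to a carbonyl → amide (not amine).
  CH(CONH2): pendant –CONH2: carbonyl C bonded to C and N → amide.
  CH(COOCH3): pendant –COOCH3: carbonyl C bonded to C and –OCH3 → ester.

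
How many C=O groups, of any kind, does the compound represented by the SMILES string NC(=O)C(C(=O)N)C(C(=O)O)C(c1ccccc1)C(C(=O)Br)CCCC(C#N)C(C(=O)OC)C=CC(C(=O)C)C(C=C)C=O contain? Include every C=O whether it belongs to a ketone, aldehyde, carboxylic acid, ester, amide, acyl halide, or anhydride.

H2NCO: amide, 1 C=O (running total 1).
CH(CONH2): amide, 1 C=O (running total 2).
CH(COOH): carboxylic acid, 1 C=O (running total 3).
CH(COBr): acyl halide, 1 C=O (running total 4).
CH(COOCH3): ester, 1 C=O (running total 5).
CH(COCH3): ketone, 1 C=O (running total 6).
CHO: aldehyde, 1 C=O (running total 7).

7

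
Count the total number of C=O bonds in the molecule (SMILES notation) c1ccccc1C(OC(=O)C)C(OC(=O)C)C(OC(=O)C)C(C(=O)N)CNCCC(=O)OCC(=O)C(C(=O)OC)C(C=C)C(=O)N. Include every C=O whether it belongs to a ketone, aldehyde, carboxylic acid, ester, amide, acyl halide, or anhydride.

CH(OCOCH3): ester, 1 C=O (running total 1).
CH(OCOCH3): ester, 1 C=O (running total 2).
CH(OCOCH3): ester, 1 C=O (running total 3).
CH(CONH2): amide, 1 C=O (running total 4).
CH2COOCH2: ester, 1 C=O (running total 5).
CO: ketone, 1 C=O (running total 6).
CH(COOCH3): ester, 1 C=O (running total 7).
CONH2: amide, 1 C=O (running total 8).

8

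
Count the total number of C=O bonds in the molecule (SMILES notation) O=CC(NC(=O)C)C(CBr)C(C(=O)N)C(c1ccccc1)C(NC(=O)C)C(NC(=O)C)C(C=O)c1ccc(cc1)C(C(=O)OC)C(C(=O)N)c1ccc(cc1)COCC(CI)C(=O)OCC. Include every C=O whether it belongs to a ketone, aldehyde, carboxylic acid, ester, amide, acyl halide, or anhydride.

OHC: aldehyde, 1 C=O (running total 1).
CH(NHCOCH3): amide, 1 C=O (running total 2).
CH(CONH2): amide, 1 C=O (running total 3).
CH(NHCOCH3): amide, 1 C=O (running total 4).
CH(NHCOCH3): amide, 1 C=O (running total 5).
CH(CHO): aldehyde, 1 C=O (running total 6).
CH(COOCH3): ester, 1 C=O (running total 7).
CH(CONH2): amide, 1 C=O (running total 8).
COOCH2CH3: ester, 1 C=O (running total 9).

9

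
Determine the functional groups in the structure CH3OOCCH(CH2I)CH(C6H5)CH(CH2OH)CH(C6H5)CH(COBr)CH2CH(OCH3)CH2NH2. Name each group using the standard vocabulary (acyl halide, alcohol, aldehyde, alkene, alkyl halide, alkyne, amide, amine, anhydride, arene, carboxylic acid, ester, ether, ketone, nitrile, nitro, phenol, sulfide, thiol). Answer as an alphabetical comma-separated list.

Reading the structure from left to right:
  CH3OOC: CH3O–C(=O)–: carbonyl C bonded to C and to –OCH3 → ester (not ketone + ether).
  CH(CH2I): pendant –CH2X: halogen on sp³ carbon → alkyl halide.
  CH(C6H5): pendant –C6H5: benzene ring → arene.
  CH(CH2OH): pendant –CH2OH on an sp³ backbone C → alcohol.
  CH(C6H5): pendant –C6H5: benzene ring → arene.
  CH(COBr): pendant –C(=O)X: carbonyl C bonded to C and halogen → acyl halide.
  CH(OCH3): pendant –OCH3: C–O–C with sp³ C, no adjacent C=O → ether.
  CH2NH2: –NH2 on an sp³ carbon with no adjacent C=O → amine.

acyl halide, alcohol, alkyl halide, amine, arene, ester, ether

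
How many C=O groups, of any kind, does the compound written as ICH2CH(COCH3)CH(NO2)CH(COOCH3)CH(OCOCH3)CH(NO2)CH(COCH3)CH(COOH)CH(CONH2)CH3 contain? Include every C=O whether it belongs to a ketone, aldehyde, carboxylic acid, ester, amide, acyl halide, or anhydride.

CH(COCH3): ketone, 1 C=O (running total 1).
CH(COOCH3): ester, 1 C=O (running total 2).
CH(OCOCH3): ester, 1 C=O (running total 3).
CH(COCH3): ketone, 1 C=O (running total 4).
CH(COOH): carboxylic acid, 1 C=O (running total 5).
CH(CONH2): amide, 1 C=O (running total 6).

6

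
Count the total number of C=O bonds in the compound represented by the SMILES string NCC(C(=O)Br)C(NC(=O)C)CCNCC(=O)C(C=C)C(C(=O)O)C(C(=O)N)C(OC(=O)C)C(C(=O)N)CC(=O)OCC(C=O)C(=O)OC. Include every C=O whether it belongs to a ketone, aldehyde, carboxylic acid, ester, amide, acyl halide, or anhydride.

10

CH(COBr): acyl halide, 1 C=O (running total 1).
CH(NHCOCH3): amide, 1 C=O (running total 2).
CO: ketone, 1 C=O (running total 3).
CH(COOH): carboxylic acid, 1 C=O (running total 4).
CH(CONH2): amide, 1 C=O (running total 5).
CH(OCOCH3): ester, 1 C=O (running total 6).
CH(CONH2): amide, 1 C=O (running total 7).
CH2COOCH2: ester, 1 C=O (running total 8).
CH(CHO): aldehyde, 1 C=O (running total 9).
COOCH3: ester, 1 C=O (running total 10).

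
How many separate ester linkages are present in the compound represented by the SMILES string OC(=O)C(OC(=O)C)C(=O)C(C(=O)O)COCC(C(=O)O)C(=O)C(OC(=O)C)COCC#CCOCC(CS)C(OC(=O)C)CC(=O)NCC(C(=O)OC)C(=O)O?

Working along the chain:
  HOOC: –COOH: carbonyl C bonded to –OH and C → carboxylic acid (the –OH is not a separate alcohol).
  CH(OCOCH3): pendant –OC(=O)CH3: an acyloxy group → ester.
  CO: –C(=O)– with carbon on both sides → ketone.
  CH(COOH): pendant –COOH: carbonyl C bonded to C and –OH → carboxylic acid.
  CH2OCH2: C–O–C with sp³ carbons on both sides and no adjacent C=O → ether.
  CH(COOH): pendant –COOH: carbonyl C bonded to C and –OH → carboxylic acid.
  CO: –C(=O)– with carbon on both sides → ketone.
  CH(OCOCH3): pendant –OC(=O)CH3: an acyloxy group → ester.
  CH2OCH2: C–O–C with sp³ carbons on both sides and no adjacent C=O → ether.
  C≡C: C≡C triple bond → alkyne.
  CH2OCH2: C–O–C with sp³ carbons on both sides and no adjacent C=O → ether.
  CH(CH2SH): pendant –CH2SH → thiol.
  CH(OCOCH3): pendant –OC(=O)CH3: an acyloxy group → ester.
  CH2CONHCH2: –C(=O)–N– linkage → amide (the N is not an amine).
  CH(COOCH3): pendant –COOCH3: carbonyl C bonded to C and –OCH3 → ester.
  COOH: –COOH: carbonyl C bonded to –OH and C → carboxylic acid (the –OH is not a separate alcohol).
Ester appears at: CH(OCOCH3), CH(OCOCH3), CH(OCOCH3), CH(COOCH3) → 4.

4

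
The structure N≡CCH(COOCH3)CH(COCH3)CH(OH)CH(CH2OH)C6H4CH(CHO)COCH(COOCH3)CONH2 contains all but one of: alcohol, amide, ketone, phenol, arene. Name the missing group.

alcohol: present (CH(OH) — –OH on an sp³ carbon → alcohol (secondary)).
ketone: present (CH(COCH3) — pendant –COCH3: carbonyl C bonded to two carbons → ketone).
amide: present (CONH2 — –C(=O)NH2: carbonyl C bonded to C and to N → amide (the N is not a separate amine)).
arene: present (C6H4 — para-disubstituted benzene ring → arene).
phenol: absent. In each of CH(OH) and CH(CH2OH), the –OH is on an sp³ carbon, not on an aromatic ring, so it is an alcohol.

phenol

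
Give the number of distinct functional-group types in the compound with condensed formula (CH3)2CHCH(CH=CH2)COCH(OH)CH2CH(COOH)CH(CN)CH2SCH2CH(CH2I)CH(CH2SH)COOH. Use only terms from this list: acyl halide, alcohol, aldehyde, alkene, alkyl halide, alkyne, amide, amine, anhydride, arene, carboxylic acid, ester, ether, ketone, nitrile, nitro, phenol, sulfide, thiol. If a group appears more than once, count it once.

Taking each segment in turn:
  CH(CH=CH2): pendant –CH=CH2: C=C double bond → alkene.
  CO: –C(=O)– with carbon on both sides → ketone.
  CH(OH): –OH on an sp³ carbon → alcohol (secondary).
  CH(COOH): pendant –COOH: carbonyl C bonded to C and –OH → carboxylic acid.
  CH(CN): pendant –C≡N: nitrile.
  CH2SCH2: C–S–C linkage → sulfide (thioether).
  CH(CH2I): pendant –CH2X: halogen on sp³ carbon → alkyl halide.
  CH(CH2SH): pendant –CH2SH → thiol.
  COOH: –COOH: carbonyl C bonded to –OH and C → carboxylic acid (the –OH is not a separate alcohol).
Distinct types present: alcohol, alkene, alkyl halide, carboxylic acid, ketone, nitrile, sulfide, thiol.

8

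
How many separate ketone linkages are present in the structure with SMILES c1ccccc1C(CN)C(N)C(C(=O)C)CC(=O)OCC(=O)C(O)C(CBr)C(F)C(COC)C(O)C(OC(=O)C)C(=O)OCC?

Taking each segment in turn:
  C6H5: C6H5– phenyl ring → arene.
  CH(CH2NH2): pendant –CH2NH2: N on sp³ C, no adjacent C=O → amine.
  CH(NH2): –NH2 on an sp³ carbon with no adjacent C=O → amine.
  CH(COCH3): pendant –COCH3: carbonyl C bonded to two carbons → ketone.
  CH2COOCH2: –C(=O)–O–C with C on the carbonyl side → ester.
  CO: –C(=O)– with carbon on both sides → ketone.
  CH(OH): –OH on an sp³ carbon → alcohol (secondary).
  CH(CH2Br): pendant –CH2X: halogen on sp³ carbon → alkyl halide.
  CH(F): halogen on an sp³ carbon → alkyl halide.
  CH(CH2OCH3): pendant –CH2OCH3: C–O–C linkage → ether.
  CH(OH): –OH on an sp³ carbon → alcohol (secondary).
  CH(OCOCH3): pendant –OC(=O)CH3: an acyloxy group → ester.
  COOCH2CH3: –C(=O)OCH2CH3: carbonyl C bonded to C and to –OEt → ester.
Ketone appears at: CH(COCH3), CO → 2.

2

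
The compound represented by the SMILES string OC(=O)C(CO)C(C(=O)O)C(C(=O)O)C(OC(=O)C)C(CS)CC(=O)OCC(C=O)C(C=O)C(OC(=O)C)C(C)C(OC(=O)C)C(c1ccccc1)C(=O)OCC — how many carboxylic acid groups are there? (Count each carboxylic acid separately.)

–COOH: carbonyl C bonded to –OH and C → carboxylic acid (the –OH is not a separate alcohol).
pendant –CH2OH on an sp³ backbone C → alcohol.
pendant –COOH: carbonyl C bonded to C and –OH → carboxylic acid.
pendant –COOH: carbonyl C bonded to C and –OH → carboxylic acid.
pendant –OC(=O)CH3: an acyloxy group → ester.
pendant –CH2SH → thiol.
–C(=O)–O–C with C on the carbonyl side → ester.
pendant –CHO: carbonyl C bonded to C and H → aldehyde.
pendant –CHO: carbonyl C bonded to C and H → aldehyde.
pendant –OC(=O)CH3: an acyloxy group → ester.
pendant –OC(=O)CH3: an acyloxy group → ester.
pendant –C6H5: benzene ring → arene.
–C(=O)OCH2CH3: carbonyl C bonded to C and to –OEt → ester.
Carboxylic acid appears at: HOOC, CH(COOH), CH(COOH) → 3.

3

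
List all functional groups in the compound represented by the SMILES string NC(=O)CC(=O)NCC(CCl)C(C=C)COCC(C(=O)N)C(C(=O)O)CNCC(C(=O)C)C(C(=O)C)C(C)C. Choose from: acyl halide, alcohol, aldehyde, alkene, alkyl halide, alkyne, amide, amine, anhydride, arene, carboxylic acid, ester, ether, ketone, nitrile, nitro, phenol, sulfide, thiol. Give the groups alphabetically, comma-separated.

alkene, alkyl halide, amide, amine, carboxylic acid, ether, ketone

Taking each segment in turn:
  H2NCO: –C(=O)NH2: carbonyl C bonded to C and to N → amide (the N is not a separate amine).
  CH2CONHCH2: –C(=O)–N– linkage → amide (the N is not an amine).
  CH(CH2Cl): pendant –CH2X: halogen on sp³ carbon → alkyl halide.
  CH(CH=CH2): pendant –CH=CH2: C=C double bond → alkene.
  CH2OCH2: C–O–C with sp³ carbons on both sides and no adjacent C=O → ether.
  CH(CONH2): pendant –CONH2: carbonyl C bonded to C and N → amide.
  CH(COOH): pendant –COOH: carbonyl C bonded to C and –OH → carboxylic acid.
  CH2NHCH2: C–N–C with sp³ carbons and no adjacent C=O → amine (secondary).
  CH(COCH3): pendant –COCH3: carbonyl C bonded to two carbons → ketone.
  CH(COCH3): pendant –COCH3: carbonyl C bonded to two carbons → ketone.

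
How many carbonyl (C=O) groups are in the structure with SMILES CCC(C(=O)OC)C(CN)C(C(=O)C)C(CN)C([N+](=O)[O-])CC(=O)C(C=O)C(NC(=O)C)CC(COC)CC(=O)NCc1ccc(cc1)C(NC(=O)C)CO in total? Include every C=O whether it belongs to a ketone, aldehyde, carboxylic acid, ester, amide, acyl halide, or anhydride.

7

CH(COOCH3): ester, 1 C=O (running total 1).
CH(COCH3): ketone, 1 C=O (running total 2).
CO: ketone, 1 C=O (running total 3).
CH(CHO): aldehyde, 1 C=O (running total 4).
CH(NHCOCH3): amide, 1 C=O (running total 5).
CH2CONHCH2: amide, 1 C=O (running total 6).
CH(NHCOCH3): amide, 1 C=O (running total 7).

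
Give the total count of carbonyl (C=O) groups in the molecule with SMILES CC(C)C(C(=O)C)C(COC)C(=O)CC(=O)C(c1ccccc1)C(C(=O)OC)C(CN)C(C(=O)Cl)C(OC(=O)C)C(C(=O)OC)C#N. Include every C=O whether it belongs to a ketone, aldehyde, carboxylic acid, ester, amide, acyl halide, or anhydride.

CH(COCH3): ketone, 1 C=O (running total 1).
CO: ketone, 1 C=O (running total 2).
CO: ketone, 1 C=O (running total 3).
CH(COOCH3): ester, 1 C=O (running total 4).
CH(COCl): acyl halide, 1 C=O (running total 5).
CH(OCOCH3): ester, 1 C=O (running total 6).
CH(COOCH3): ester, 1 C=O (running total 7).

7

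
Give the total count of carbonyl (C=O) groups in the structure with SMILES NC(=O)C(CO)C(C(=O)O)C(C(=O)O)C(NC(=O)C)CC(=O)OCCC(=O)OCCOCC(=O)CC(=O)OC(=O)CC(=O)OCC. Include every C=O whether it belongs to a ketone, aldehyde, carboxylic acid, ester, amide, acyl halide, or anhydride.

10

H2NCO: amide, 1 C=O (running total 1).
CH(COOH): carboxylic acid, 1 C=O (running total 2).
CH(COOH): carboxylic acid, 1 C=O (running total 3).
CH(NHCOCH3): amide, 1 C=O (running total 4).
CH2COOCH2: ester, 1 C=O (running total 5).
CH2COOCH2: ester, 1 C=O (running total 6).
CO: ketone, 1 C=O (running total 7).
CH2CO-O-COCH2: anhydride, 2 C=O (running total 9).
COOCH2CH3: ester, 1 C=O (running total 10).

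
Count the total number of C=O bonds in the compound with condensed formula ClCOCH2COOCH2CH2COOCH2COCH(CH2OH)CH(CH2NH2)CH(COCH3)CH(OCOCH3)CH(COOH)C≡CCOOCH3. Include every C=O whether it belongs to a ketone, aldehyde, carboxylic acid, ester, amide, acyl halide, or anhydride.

ClCO: acyl halide, 1 C=O (running total 1).
CH2COOCH2: ester, 1 C=O (running total 2).
CH2COOCH2: ester, 1 C=O (running total 3).
CO: ketone, 1 C=O (running total 4).
CH(COCH3): ketone, 1 C=O (running total 5).
CH(OCOCH3): ester, 1 C=O (running total 6).
CH(COOH): carboxylic acid, 1 C=O (running total 7).
COOCH3: ester, 1 C=O (running total 8).

8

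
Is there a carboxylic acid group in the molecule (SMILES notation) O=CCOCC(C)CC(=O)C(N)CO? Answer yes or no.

terminal –CHO: carbonyl C bonded to H and C → aldehyde.
C–O–C with sp³ carbons on both sides and no adjacent C=O → ether.
–C(=O)– with carbon on both sides → ketone.
–NH2 on an sp³ carbon with no adjacent C=O → amine.
–OH on an sp³ carbon → alcohol.
The groups actually present are: alcohol, aldehyde, amine, ether, ketone.

no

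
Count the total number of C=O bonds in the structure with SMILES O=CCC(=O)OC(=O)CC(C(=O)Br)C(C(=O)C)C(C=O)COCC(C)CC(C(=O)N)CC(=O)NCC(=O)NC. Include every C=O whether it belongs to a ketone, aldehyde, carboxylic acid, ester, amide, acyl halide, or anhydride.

9

OHC: aldehyde, 1 C=O (running total 1).
CH2CO-O-COCH2: anhydride, 2 C=O (running total 3).
CH(COBr): acyl halide, 1 C=O (running total 4).
CH(COCH3): ketone, 1 C=O (running total 5).
CH(CHO): aldehyde, 1 C=O (running total 6).
CH(CONH2): amide, 1 C=O (running total 7).
CH2CONHCH2: amide, 1 C=O (running total 8).
CONHCH3: amide, 1 C=O (running total 9).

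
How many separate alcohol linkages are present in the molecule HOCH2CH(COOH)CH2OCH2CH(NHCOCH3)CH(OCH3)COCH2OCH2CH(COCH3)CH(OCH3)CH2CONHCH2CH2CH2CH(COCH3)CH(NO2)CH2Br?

1

Working along the chain:
  HOCH2: HO– on an sp³ carbon → alcohol.
  CH(COOH): pendant –COOH: carbonyl C bonded to C and –OH → carboxylic acid.
  CH2OCH2: C–O–C with sp³ carbons on both sides and no adjacent C=O → ether.
  CH(NHCOCH3): pendant –NHC(=O)CH3: N bonded to a carbonyl → amide (not amine).
  CH(OCH3): pendant –OCH3: C–O–C with sp³ C, no adjacent C=O → ether.
  CO: –C(=O)– with carbon on both sides → ketone.
  CH2OCH2: C–O–C with sp³ carbons on both sides and no adjacent C=O → ether.
  CH(COCH3): pendant –COCH3: carbonyl C bonded to two carbons → ketone.
  CH(OCH3): pendant –OCH3: C–O–C with sp³ C, no adjacent C=O → ether.
  CH2CONHCH2: –C(=O)–N– linkage → amide (the N is not an amine).
  CH(COCH3): pendant –COCH3: carbonyl C bonded to two carbons → ketone.
  CH(NO2): –NO2 on an sp³ carbon → nitro (the N=O is not a carbonyl).
  CH2Br: halogen on an sp³ carbon → alkyl halide.
Alcohol appears at: HOCH2 → 1.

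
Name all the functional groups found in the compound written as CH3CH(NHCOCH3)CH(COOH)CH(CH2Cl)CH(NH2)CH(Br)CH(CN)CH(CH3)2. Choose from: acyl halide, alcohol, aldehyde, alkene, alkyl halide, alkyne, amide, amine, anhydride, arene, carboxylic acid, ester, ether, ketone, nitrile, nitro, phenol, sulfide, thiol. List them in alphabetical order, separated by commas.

alkyl halide, amide, amine, carboxylic acid, nitrile

pendant –NHC(=O)CH3: N bonded to a carbonyl → amide (not amine).
pendant –COOH: carbonyl C bonded to C and –OH → carboxylic acid.
pendant –CH2X: halogen on sp³ carbon → alkyl halide.
–NH2 on an sp³ carbon with no adjacent C=O → amine.
halogen on an sp³ carbon → alkyl halide.
pendant –C≡N: nitrile.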